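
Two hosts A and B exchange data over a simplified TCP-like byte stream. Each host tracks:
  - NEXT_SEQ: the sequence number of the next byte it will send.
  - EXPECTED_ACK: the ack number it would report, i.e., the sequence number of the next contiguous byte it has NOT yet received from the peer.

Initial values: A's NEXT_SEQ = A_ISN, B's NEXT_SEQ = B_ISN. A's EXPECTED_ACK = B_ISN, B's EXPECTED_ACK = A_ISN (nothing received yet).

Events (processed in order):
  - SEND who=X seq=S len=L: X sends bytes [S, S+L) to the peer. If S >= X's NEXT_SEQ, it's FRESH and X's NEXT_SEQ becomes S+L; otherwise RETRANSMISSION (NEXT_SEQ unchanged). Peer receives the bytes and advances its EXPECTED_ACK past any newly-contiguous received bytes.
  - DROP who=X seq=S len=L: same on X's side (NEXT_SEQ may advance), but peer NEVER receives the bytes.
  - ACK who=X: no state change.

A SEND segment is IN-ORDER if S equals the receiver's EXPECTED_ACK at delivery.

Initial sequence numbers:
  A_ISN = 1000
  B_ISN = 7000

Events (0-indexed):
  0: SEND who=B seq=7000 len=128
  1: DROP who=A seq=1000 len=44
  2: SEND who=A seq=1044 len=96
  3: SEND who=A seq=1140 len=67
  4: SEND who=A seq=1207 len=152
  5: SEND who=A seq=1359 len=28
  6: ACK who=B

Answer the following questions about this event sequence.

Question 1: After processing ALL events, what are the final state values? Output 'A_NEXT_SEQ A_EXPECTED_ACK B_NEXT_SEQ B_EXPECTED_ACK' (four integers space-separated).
Answer: 1387 7128 7128 1000

Derivation:
After event 0: A_seq=1000 A_ack=7128 B_seq=7128 B_ack=1000
After event 1: A_seq=1044 A_ack=7128 B_seq=7128 B_ack=1000
After event 2: A_seq=1140 A_ack=7128 B_seq=7128 B_ack=1000
After event 3: A_seq=1207 A_ack=7128 B_seq=7128 B_ack=1000
After event 4: A_seq=1359 A_ack=7128 B_seq=7128 B_ack=1000
After event 5: A_seq=1387 A_ack=7128 B_seq=7128 B_ack=1000
After event 6: A_seq=1387 A_ack=7128 B_seq=7128 B_ack=1000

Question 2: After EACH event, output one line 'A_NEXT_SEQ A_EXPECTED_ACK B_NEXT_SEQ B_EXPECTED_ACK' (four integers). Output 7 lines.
1000 7128 7128 1000
1044 7128 7128 1000
1140 7128 7128 1000
1207 7128 7128 1000
1359 7128 7128 1000
1387 7128 7128 1000
1387 7128 7128 1000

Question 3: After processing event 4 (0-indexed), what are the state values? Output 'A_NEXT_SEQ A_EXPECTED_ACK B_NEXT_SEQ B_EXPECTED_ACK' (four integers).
After event 0: A_seq=1000 A_ack=7128 B_seq=7128 B_ack=1000
After event 1: A_seq=1044 A_ack=7128 B_seq=7128 B_ack=1000
After event 2: A_seq=1140 A_ack=7128 B_seq=7128 B_ack=1000
After event 3: A_seq=1207 A_ack=7128 B_seq=7128 B_ack=1000
After event 4: A_seq=1359 A_ack=7128 B_seq=7128 B_ack=1000

1359 7128 7128 1000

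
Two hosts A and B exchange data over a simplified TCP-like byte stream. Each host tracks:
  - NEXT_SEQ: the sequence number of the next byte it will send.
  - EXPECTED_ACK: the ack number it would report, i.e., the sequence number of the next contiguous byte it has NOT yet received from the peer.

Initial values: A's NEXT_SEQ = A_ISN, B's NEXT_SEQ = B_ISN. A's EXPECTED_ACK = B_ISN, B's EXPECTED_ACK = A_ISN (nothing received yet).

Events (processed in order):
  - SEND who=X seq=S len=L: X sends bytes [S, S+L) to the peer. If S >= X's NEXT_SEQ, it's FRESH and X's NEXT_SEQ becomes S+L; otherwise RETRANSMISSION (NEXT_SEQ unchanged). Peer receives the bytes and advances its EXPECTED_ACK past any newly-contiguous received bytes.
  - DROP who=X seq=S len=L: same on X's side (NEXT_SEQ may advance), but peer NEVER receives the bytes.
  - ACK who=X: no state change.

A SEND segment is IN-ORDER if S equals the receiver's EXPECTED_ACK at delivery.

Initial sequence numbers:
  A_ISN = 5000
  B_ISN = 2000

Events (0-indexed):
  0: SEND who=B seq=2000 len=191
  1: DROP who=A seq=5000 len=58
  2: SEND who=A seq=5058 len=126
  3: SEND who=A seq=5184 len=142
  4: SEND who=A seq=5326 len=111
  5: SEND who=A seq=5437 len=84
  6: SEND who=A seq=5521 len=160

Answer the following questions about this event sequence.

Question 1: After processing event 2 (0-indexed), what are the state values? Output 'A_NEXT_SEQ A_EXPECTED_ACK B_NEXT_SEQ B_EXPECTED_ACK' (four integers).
After event 0: A_seq=5000 A_ack=2191 B_seq=2191 B_ack=5000
After event 1: A_seq=5058 A_ack=2191 B_seq=2191 B_ack=5000
After event 2: A_seq=5184 A_ack=2191 B_seq=2191 B_ack=5000

5184 2191 2191 5000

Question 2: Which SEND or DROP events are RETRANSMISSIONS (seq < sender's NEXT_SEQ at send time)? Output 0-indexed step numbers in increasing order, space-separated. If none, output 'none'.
Answer: none

Derivation:
Step 0: SEND seq=2000 -> fresh
Step 1: DROP seq=5000 -> fresh
Step 2: SEND seq=5058 -> fresh
Step 3: SEND seq=5184 -> fresh
Step 4: SEND seq=5326 -> fresh
Step 5: SEND seq=5437 -> fresh
Step 6: SEND seq=5521 -> fresh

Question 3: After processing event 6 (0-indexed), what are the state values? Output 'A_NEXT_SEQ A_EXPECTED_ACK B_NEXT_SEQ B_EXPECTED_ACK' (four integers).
After event 0: A_seq=5000 A_ack=2191 B_seq=2191 B_ack=5000
After event 1: A_seq=5058 A_ack=2191 B_seq=2191 B_ack=5000
After event 2: A_seq=5184 A_ack=2191 B_seq=2191 B_ack=5000
After event 3: A_seq=5326 A_ack=2191 B_seq=2191 B_ack=5000
After event 4: A_seq=5437 A_ack=2191 B_seq=2191 B_ack=5000
After event 5: A_seq=5521 A_ack=2191 B_seq=2191 B_ack=5000
After event 6: A_seq=5681 A_ack=2191 B_seq=2191 B_ack=5000

5681 2191 2191 5000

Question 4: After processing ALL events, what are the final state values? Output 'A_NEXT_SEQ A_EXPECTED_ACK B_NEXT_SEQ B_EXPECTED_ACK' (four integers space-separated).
Answer: 5681 2191 2191 5000

Derivation:
After event 0: A_seq=5000 A_ack=2191 B_seq=2191 B_ack=5000
After event 1: A_seq=5058 A_ack=2191 B_seq=2191 B_ack=5000
After event 2: A_seq=5184 A_ack=2191 B_seq=2191 B_ack=5000
After event 3: A_seq=5326 A_ack=2191 B_seq=2191 B_ack=5000
After event 4: A_seq=5437 A_ack=2191 B_seq=2191 B_ack=5000
After event 5: A_seq=5521 A_ack=2191 B_seq=2191 B_ack=5000
After event 6: A_seq=5681 A_ack=2191 B_seq=2191 B_ack=5000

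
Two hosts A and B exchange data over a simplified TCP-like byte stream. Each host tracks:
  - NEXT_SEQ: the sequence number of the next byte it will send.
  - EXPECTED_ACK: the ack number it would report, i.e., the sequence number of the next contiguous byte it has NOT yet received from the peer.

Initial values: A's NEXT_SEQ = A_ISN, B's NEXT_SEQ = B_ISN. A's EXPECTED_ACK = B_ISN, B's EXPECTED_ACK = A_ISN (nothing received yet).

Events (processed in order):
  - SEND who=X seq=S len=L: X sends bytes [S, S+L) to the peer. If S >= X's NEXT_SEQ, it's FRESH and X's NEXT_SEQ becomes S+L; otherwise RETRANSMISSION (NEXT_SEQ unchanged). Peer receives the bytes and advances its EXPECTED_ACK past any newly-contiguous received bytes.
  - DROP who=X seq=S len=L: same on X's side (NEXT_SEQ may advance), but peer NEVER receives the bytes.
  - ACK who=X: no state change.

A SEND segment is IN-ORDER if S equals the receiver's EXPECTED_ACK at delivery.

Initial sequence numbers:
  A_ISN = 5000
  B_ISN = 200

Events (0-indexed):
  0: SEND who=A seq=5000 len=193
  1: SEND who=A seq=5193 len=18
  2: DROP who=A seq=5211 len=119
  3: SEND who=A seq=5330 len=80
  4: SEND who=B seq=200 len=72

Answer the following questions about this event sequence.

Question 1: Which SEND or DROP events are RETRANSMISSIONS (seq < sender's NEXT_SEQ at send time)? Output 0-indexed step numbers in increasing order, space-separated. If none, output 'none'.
Step 0: SEND seq=5000 -> fresh
Step 1: SEND seq=5193 -> fresh
Step 2: DROP seq=5211 -> fresh
Step 3: SEND seq=5330 -> fresh
Step 4: SEND seq=200 -> fresh

Answer: none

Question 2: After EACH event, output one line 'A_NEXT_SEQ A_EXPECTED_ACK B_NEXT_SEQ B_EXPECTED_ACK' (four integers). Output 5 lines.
5193 200 200 5193
5211 200 200 5211
5330 200 200 5211
5410 200 200 5211
5410 272 272 5211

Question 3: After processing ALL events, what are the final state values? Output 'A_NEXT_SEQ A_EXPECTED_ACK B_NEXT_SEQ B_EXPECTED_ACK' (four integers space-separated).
After event 0: A_seq=5193 A_ack=200 B_seq=200 B_ack=5193
After event 1: A_seq=5211 A_ack=200 B_seq=200 B_ack=5211
After event 2: A_seq=5330 A_ack=200 B_seq=200 B_ack=5211
After event 3: A_seq=5410 A_ack=200 B_seq=200 B_ack=5211
After event 4: A_seq=5410 A_ack=272 B_seq=272 B_ack=5211

Answer: 5410 272 272 5211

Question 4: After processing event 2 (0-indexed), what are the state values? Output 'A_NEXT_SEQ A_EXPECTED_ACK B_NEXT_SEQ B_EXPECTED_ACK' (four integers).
After event 0: A_seq=5193 A_ack=200 B_seq=200 B_ack=5193
After event 1: A_seq=5211 A_ack=200 B_seq=200 B_ack=5211
After event 2: A_seq=5330 A_ack=200 B_seq=200 B_ack=5211

5330 200 200 5211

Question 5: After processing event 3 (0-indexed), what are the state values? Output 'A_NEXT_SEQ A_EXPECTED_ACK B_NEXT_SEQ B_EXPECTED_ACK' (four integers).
After event 0: A_seq=5193 A_ack=200 B_seq=200 B_ack=5193
After event 1: A_seq=5211 A_ack=200 B_seq=200 B_ack=5211
After event 2: A_seq=5330 A_ack=200 B_seq=200 B_ack=5211
After event 3: A_seq=5410 A_ack=200 B_seq=200 B_ack=5211

5410 200 200 5211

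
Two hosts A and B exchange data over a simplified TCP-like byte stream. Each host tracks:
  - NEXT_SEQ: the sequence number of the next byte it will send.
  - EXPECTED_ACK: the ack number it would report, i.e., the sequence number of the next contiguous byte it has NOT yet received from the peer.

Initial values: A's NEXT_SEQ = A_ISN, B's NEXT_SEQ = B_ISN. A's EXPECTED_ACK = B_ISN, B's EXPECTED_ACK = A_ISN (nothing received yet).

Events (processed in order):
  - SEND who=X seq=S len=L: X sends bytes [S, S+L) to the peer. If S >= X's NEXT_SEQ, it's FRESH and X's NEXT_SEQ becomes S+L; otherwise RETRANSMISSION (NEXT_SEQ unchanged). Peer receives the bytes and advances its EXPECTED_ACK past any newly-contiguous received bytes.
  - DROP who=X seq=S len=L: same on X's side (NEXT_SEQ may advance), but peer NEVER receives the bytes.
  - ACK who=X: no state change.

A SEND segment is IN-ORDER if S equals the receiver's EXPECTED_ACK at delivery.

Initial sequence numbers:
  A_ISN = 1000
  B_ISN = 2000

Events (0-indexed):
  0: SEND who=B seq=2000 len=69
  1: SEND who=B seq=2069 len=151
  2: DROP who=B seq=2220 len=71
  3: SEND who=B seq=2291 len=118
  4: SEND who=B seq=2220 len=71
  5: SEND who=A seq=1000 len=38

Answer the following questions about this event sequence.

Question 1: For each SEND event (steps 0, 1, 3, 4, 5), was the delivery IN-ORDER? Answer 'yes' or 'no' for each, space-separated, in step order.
Answer: yes yes no yes yes

Derivation:
Step 0: SEND seq=2000 -> in-order
Step 1: SEND seq=2069 -> in-order
Step 3: SEND seq=2291 -> out-of-order
Step 4: SEND seq=2220 -> in-order
Step 5: SEND seq=1000 -> in-order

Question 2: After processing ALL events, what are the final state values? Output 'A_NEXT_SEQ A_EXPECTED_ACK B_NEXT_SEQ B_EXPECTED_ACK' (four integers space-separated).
Answer: 1038 2409 2409 1038

Derivation:
After event 0: A_seq=1000 A_ack=2069 B_seq=2069 B_ack=1000
After event 1: A_seq=1000 A_ack=2220 B_seq=2220 B_ack=1000
After event 2: A_seq=1000 A_ack=2220 B_seq=2291 B_ack=1000
After event 3: A_seq=1000 A_ack=2220 B_seq=2409 B_ack=1000
After event 4: A_seq=1000 A_ack=2409 B_seq=2409 B_ack=1000
After event 5: A_seq=1038 A_ack=2409 B_seq=2409 B_ack=1038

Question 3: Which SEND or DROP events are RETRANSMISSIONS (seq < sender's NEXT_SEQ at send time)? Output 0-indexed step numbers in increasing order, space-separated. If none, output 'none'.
Step 0: SEND seq=2000 -> fresh
Step 1: SEND seq=2069 -> fresh
Step 2: DROP seq=2220 -> fresh
Step 3: SEND seq=2291 -> fresh
Step 4: SEND seq=2220 -> retransmit
Step 5: SEND seq=1000 -> fresh

Answer: 4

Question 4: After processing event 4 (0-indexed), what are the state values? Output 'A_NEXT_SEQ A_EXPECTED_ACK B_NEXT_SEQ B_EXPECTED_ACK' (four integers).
After event 0: A_seq=1000 A_ack=2069 B_seq=2069 B_ack=1000
After event 1: A_seq=1000 A_ack=2220 B_seq=2220 B_ack=1000
After event 2: A_seq=1000 A_ack=2220 B_seq=2291 B_ack=1000
After event 3: A_seq=1000 A_ack=2220 B_seq=2409 B_ack=1000
After event 4: A_seq=1000 A_ack=2409 B_seq=2409 B_ack=1000

1000 2409 2409 1000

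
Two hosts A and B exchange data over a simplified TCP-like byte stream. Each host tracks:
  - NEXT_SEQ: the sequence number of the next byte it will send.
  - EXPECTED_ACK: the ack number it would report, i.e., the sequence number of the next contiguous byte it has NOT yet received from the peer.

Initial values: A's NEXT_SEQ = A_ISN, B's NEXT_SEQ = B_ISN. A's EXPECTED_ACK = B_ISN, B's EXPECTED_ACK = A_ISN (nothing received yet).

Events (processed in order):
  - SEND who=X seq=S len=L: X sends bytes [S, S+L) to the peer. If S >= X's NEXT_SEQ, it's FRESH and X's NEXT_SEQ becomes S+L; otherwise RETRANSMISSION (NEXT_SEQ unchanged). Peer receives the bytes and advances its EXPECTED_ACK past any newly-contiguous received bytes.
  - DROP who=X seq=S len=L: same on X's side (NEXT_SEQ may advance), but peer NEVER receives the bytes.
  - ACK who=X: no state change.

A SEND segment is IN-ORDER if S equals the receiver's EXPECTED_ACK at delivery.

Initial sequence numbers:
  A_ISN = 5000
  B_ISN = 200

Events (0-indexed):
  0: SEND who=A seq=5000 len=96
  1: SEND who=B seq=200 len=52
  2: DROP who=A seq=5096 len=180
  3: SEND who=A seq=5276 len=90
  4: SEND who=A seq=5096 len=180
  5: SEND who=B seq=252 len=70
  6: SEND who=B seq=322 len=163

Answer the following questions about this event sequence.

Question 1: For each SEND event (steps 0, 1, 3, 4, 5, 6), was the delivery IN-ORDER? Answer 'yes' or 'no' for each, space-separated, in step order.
Step 0: SEND seq=5000 -> in-order
Step 1: SEND seq=200 -> in-order
Step 3: SEND seq=5276 -> out-of-order
Step 4: SEND seq=5096 -> in-order
Step 5: SEND seq=252 -> in-order
Step 6: SEND seq=322 -> in-order

Answer: yes yes no yes yes yes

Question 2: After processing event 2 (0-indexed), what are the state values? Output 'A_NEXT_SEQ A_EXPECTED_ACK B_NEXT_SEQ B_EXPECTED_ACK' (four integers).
After event 0: A_seq=5096 A_ack=200 B_seq=200 B_ack=5096
After event 1: A_seq=5096 A_ack=252 B_seq=252 B_ack=5096
After event 2: A_seq=5276 A_ack=252 B_seq=252 B_ack=5096

5276 252 252 5096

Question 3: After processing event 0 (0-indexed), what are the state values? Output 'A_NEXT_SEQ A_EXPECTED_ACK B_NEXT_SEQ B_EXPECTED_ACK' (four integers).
After event 0: A_seq=5096 A_ack=200 B_seq=200 B_ack=5096

5096 200 200 5096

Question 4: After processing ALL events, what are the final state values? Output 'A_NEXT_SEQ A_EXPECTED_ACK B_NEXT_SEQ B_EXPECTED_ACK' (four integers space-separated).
After event 0: A_seq=5096 A_ack=200 B_seq=200 B_ack=5096
After event 1: A_seq=5096 A_ack=252 B_seq=252 B_ack=5096
After event 2: A_seq=5276 A_ack=252 B_seq=252 B_ack=5096
After event 3: A_seq=5366 A_ack=252 B_seq=252 B_ack=5096
After event 4: A_seq=5366 A_ack=252 B_seq=252 B_ack=5366
After event 5: A_seq=5366 A_ack=322 B_seq=322 B_ack=5366
After event 6: A_seq=5366 A_ack=485 B_seq=485 B_ack=5366

Answer: 5366 485 485 5366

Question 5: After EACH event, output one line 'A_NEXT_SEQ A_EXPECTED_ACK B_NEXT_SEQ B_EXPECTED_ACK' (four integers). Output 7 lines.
5096 200 200 5096
5096 252 252 5096
5276 252 252 5096
5366 252 252 5096
5366 252 252 5366
5366 322 322 5366
5366 485 485 5366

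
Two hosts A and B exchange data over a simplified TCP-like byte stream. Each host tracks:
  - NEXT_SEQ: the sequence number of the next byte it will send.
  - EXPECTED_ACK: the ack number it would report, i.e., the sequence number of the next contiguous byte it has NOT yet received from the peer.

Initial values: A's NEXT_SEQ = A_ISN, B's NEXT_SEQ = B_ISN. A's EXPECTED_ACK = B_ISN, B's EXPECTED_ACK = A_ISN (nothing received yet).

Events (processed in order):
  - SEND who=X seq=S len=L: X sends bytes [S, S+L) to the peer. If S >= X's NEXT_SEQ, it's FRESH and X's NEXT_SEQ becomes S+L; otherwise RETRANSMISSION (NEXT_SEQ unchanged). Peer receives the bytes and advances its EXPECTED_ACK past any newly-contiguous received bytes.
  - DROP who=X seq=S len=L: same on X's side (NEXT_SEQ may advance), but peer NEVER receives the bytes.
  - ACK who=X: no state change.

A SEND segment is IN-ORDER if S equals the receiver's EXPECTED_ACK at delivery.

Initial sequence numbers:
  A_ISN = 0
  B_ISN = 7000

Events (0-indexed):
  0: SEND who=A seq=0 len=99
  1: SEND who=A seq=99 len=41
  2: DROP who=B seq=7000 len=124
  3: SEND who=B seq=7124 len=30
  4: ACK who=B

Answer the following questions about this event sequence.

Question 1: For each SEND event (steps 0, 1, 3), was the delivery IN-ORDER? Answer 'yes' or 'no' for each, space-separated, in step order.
Step 0: SEND seq=0 -> in-order
Step 1: SEND seq=99 -> in-order
Step 3: SEND seq=7124 -> out-of-order

Answer: yes yes no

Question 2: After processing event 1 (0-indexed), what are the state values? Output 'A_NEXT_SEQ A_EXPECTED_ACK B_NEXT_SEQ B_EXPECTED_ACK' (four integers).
After event 0: A_seq=99 A_ack=7000 B_seq=7000 B_ack=99
After event 1: A_seq=140 A_ack=7000 B_seq=7000 B_ack=140

140 7000 7000 140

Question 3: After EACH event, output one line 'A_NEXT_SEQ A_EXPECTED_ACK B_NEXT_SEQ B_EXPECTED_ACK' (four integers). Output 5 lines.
99 7000 7000 99
140 7000 7000 140
140 7000 7124 140
140 7000 7154 140
140 7000 7154 140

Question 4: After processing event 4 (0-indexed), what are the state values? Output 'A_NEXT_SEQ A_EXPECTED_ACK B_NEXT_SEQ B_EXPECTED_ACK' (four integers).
After event 0: A_seq=99 A_ack=7000 B_seq=7000 B_ack=99
After event 1: A_seq=140 A_ack=7000 B_seq=7000 B_ack=140
After event 2: A_seq=140 A_ack=7000 B_seq=7124 B_ack=140
After event 3: A_seq=140 A_ack=7000 B_seq=7154 B_ack=140
After event 4: A_seq=140 A_ack=7000 B_seq=7154 B_ack=140

140 7000 7154 140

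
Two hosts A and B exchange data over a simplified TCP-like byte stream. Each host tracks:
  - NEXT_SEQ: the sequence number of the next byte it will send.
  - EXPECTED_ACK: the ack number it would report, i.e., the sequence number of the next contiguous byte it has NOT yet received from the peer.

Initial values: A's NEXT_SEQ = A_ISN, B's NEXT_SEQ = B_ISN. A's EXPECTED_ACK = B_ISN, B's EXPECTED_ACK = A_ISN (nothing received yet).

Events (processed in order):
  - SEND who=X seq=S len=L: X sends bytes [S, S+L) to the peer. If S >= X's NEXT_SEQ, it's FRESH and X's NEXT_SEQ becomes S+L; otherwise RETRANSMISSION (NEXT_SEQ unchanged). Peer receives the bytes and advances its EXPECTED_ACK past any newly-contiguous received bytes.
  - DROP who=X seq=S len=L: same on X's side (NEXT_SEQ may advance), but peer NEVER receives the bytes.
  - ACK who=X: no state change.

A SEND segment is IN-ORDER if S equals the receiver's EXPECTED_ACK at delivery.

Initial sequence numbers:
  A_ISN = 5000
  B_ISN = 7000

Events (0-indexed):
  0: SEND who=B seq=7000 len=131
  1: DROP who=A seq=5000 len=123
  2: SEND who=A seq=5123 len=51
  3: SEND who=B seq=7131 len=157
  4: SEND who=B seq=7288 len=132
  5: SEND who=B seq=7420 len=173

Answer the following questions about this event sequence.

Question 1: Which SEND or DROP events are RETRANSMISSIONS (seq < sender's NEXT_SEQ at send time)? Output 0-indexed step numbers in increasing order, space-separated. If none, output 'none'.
Step 0: SEND seq=7000 -> fresh
Step 1: DROP seq=5000 -> fresh
Step 2: SEND seq=5123 -> fresh
Step 3: SEND seq=7131 -> fresh
Step 4: SEND seq=7288 -> fresh
Step 5: SEND seq=7420 -> fresh

Answer: none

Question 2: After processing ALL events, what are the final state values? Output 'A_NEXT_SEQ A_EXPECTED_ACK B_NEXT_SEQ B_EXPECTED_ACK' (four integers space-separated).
After event 0: A_seq=5000 A_ack=7131 B_seq=7131 B_ack=5000
After event 1: A_seq=5123 A_ack=7131 B_seq=7131 B_ack=5000
After event 2: A_seq=5174 A_ack=7131 B_seq=7131 B_ack=5000
After event 3: A_seq=5174 A_ack=7288 B_seq=7288 B_ack=5000
After event 4: A_seq=5174 A_ack=7420 B_seq=7420 B_ack=5000
After event 5: A_seq=5174 A_ack=7593 B_seq=7593 B_ack=5000

Answer: 5174 7593 7593 5000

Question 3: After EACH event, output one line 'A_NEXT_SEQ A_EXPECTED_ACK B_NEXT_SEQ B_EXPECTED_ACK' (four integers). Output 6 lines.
5000 7131 7131 5000
5123 7131 7131 5000
5174 7131 7131 5000
5174 7288 7288 5000
5174 7420 7420 5000
5174 7593 7593 5000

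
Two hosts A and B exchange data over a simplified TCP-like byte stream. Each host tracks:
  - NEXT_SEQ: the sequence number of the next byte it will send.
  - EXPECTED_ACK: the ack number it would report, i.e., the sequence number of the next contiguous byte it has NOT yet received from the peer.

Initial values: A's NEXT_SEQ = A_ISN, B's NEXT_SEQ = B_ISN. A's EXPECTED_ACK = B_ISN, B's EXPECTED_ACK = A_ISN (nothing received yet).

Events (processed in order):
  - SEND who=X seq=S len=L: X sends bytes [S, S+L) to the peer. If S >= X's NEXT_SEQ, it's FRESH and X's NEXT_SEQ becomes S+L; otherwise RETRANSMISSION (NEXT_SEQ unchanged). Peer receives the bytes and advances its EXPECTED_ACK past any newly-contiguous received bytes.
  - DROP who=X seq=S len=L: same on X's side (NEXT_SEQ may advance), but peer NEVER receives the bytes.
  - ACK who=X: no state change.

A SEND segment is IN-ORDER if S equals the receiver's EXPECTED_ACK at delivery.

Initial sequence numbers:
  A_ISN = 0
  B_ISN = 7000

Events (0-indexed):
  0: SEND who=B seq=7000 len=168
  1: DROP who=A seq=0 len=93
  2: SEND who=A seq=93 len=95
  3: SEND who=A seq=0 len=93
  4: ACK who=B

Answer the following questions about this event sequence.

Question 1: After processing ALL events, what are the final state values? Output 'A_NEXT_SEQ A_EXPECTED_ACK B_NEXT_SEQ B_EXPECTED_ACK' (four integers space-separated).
Answer: 188 7168 7168 188

Derivation:
After event 0: A_seq=0 A_ack=7168 B_seq=7168 B_ack=0
After event 1: A_seq=93 A_ack=7168 B_seq=7168 B_ack=0
After event 2: A_seq=188 A_ack=7168 B_seq=7168 B_ack=0
After event 3: A_seq=188 A_ack=7168 B_seq=7168 B_ack=188
After event 4: A_seq=188 A_ack=7168 B_seq=7168 B_ack=188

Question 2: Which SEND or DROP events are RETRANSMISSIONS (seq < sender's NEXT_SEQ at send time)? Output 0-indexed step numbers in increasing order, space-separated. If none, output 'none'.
Answer: 3

Derivation:
Step 0: SEND seq=7000 -> fresh
Step 1: DROP seq=0 -> fresh
Step 2: SEND seq=93 -> fresh
Step 3: SEND seq=0 -> retransmit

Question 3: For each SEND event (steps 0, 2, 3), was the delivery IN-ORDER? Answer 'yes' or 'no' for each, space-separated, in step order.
Step 0: SEND seq=7000 -> in-order
Step 2: SEND seq=93 -> out-of-order
Step 3: SEND seq=0 -> in-order

Answer: yes no yes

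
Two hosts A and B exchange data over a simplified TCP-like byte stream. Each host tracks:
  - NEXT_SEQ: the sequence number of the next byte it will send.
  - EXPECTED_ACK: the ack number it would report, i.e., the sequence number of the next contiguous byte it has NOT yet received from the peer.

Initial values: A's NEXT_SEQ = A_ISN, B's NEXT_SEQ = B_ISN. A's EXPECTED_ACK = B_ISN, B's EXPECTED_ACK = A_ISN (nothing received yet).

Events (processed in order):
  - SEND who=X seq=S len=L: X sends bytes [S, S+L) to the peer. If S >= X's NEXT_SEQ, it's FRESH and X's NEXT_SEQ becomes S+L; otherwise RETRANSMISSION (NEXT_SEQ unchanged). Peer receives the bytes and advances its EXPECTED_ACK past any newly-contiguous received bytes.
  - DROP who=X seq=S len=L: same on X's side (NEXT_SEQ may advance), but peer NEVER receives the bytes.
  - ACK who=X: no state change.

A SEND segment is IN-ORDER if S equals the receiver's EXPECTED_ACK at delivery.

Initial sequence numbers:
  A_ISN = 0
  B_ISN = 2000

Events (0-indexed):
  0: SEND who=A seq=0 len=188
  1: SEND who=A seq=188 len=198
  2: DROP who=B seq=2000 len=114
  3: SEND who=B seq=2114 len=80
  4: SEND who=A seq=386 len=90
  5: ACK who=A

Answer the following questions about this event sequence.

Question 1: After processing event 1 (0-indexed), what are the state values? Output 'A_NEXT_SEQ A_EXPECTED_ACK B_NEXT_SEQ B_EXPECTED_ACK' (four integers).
After event 0: A_seq=188 A_ack=2000 B_seq=2000 B_ack=188
After event 1: A_seq=386 A_ack=2000 B_seq=2000 B_ack=386

386 2000 2000 386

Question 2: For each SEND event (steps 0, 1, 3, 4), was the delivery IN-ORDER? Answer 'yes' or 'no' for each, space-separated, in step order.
Step 0: SEND seq=0 -> in-order
Step 1: SEND seq=188 -> in-order
Step 3: SEND seq=2114 -> out-of-order
Step 4: SEND seq=386 -> in-order

Answer: yes yes no yes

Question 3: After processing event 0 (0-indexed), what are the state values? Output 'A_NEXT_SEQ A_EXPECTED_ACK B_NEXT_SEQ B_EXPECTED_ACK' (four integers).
After event 0: A_seq=188 A_ack=2000 B_seq=2000 B_ack=188

188 2000 2000 188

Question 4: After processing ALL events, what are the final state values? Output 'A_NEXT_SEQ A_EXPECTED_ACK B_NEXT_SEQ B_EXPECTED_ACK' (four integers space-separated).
After event 0: A_seq=188 A_ack=2000 B_seq=2000 B_ack=188
After event 1: A_seq=386 A_ack=2000 B_seq=2000 B_ack=386
After event 2: A_seq=386 A_ack=2000 B_seq=2114 B_ack=386
After event 3: A_seq=386 A_ack=2000 B_seq=2194 B_ack=386
After event 4: A_seq=476 A_ack=2000 B_seq=2194 B_ack=476
After event 5: A_seq=476 A_ack=2000 B_seq=2194 B_ack=476

Answer: 476 2000 2194 476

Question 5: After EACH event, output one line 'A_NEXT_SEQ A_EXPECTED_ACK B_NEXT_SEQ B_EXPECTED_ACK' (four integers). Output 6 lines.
188 2000 2000 188
386 2000 2000 386
386 2000 2114 386
386 2000 2194 386
476 2000 2194 476
476 2000 2194 476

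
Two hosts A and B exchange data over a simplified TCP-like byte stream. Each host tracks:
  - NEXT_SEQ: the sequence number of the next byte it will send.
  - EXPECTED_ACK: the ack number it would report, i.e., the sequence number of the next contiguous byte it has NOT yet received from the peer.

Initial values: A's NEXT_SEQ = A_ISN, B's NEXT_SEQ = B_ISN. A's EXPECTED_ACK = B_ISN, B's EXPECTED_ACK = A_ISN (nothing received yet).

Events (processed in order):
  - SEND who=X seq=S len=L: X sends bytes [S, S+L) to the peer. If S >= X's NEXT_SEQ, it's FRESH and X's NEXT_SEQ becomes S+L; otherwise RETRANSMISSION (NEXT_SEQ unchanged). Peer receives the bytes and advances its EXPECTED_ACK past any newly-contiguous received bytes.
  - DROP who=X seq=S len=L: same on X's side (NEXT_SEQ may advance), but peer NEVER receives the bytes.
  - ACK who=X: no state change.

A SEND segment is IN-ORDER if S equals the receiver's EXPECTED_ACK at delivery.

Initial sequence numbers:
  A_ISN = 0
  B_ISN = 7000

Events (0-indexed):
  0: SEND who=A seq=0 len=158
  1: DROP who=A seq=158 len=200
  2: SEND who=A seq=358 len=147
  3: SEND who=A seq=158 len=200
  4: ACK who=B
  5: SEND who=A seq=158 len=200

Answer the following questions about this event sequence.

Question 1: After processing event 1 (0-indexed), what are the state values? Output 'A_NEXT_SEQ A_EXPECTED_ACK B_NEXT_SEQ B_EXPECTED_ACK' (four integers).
After event 0: A_seq=158 A_ack=7000 B_seq=7000 B_ack=158
After event 1: A_seq=358 A_ack=7000 B_seq=7000 B_ack=158

358 7000 7000 158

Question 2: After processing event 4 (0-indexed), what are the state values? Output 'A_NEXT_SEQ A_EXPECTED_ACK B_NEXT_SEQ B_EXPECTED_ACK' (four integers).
After event 0: A_seq=158 A_ack=7000 B_seq=7000 B_ack=158
After event 1: A_seq=358 A_ack=7000 B_seq=7000 B_ack=158
After event 2: A_seq=505 A_ack=7000 B_seq=7000 B_ack=158
After event 3: A_seq=505 A_ack=7000 B_seq=7000 B_ack=505
After event 4: A_seq=505 A_ack=7000 B_seq=7000 B_ack=505

505 7000 7000 505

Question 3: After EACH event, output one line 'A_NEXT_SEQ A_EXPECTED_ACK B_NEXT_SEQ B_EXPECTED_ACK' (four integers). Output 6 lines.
158 7000 7000 158
358 7000 7000 158
505 7000 7000 158
505 7000 7000 505
505 7000 7000 505
505 7000 7000 505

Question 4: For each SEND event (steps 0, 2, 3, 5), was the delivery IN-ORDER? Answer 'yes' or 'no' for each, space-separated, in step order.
Step 0: SEND seq=0 -> in-order
Step 2: SEND seq=358 -> out-of-order
Step 3: SEND seq=158 -> in-order
Step 5: SEND seq=158 -> out-of-order

Answer: yes no yes no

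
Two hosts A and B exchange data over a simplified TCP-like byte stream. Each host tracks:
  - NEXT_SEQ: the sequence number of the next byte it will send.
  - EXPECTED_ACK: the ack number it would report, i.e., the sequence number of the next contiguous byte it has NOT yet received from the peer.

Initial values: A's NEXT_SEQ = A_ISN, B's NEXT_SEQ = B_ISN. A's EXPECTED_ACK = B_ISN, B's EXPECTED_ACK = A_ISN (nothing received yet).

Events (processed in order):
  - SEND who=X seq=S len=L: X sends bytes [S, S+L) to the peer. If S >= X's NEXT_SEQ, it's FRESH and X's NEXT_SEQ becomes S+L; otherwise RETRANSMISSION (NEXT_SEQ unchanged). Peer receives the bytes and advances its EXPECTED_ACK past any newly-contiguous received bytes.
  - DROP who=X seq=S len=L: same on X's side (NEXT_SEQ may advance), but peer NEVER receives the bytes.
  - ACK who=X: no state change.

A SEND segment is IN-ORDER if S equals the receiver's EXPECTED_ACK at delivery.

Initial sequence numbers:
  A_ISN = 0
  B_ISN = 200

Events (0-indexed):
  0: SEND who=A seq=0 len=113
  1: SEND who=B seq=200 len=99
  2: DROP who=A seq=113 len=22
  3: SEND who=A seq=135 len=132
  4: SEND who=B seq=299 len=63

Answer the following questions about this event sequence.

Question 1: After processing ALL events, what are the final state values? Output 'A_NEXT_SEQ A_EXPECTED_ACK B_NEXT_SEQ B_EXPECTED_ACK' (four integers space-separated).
Answer: 267 362 362 113

Derivation:
After event 0: A_seq=113 A_ack=200 B_seq=200 B_ack=113
After event 1: A_seq=113 A_ack=299 B_seq=299 B_ack=113
After event 2: A_seq=135 A_ack=299 B_seq=299 B_ack=113
After event 3: A_seq=267 A_ack=299 B_seq=299 B_ack=113
After event 4: A_seq=267 A_ack=362 B_seq=362 B_ack=113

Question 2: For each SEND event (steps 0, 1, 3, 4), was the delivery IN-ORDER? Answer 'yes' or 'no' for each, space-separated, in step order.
Answer: yes yes no yes

Derivation:
Step 0: SEND seq=0 -> in-order
Step 1: SEND seq=200 -> in-order
Step 3: SEND seq=135 -> out-of-order
Step 4: SEND seq=299 -> in-order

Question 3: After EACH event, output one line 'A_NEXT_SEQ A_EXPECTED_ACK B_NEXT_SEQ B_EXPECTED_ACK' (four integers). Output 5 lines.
113 200 200 113
113 299 299 113
135 299 299 113
267 299 299 113
267 362 362 113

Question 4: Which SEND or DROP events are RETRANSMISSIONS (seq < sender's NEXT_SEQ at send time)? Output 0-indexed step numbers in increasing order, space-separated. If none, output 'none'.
Step 0: SEND seq=0 -> fresh
Step 1: SEND seq=200 -> fresh
Step 2: DROP seq=113 -> fresh
Step 3: SEND seq=135 -> fresh
Step 4: SEND seq=299 -> fresh

Answer: none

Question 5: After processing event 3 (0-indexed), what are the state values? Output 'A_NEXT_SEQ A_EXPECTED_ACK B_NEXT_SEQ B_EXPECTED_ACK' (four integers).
After event 0: A_seq=113 A_ack=200 B_seq=200 B_ack=113
After event 1: A_seq=113 A_ack=299 B_seq=299 B_ack=113
After event 2: A_seq=135 A_ack=299 B_seq=299 B_ack=113
After event 3: A_seq=267 A_ack=299 B_seq=299 B_ack=113

267 299 299 113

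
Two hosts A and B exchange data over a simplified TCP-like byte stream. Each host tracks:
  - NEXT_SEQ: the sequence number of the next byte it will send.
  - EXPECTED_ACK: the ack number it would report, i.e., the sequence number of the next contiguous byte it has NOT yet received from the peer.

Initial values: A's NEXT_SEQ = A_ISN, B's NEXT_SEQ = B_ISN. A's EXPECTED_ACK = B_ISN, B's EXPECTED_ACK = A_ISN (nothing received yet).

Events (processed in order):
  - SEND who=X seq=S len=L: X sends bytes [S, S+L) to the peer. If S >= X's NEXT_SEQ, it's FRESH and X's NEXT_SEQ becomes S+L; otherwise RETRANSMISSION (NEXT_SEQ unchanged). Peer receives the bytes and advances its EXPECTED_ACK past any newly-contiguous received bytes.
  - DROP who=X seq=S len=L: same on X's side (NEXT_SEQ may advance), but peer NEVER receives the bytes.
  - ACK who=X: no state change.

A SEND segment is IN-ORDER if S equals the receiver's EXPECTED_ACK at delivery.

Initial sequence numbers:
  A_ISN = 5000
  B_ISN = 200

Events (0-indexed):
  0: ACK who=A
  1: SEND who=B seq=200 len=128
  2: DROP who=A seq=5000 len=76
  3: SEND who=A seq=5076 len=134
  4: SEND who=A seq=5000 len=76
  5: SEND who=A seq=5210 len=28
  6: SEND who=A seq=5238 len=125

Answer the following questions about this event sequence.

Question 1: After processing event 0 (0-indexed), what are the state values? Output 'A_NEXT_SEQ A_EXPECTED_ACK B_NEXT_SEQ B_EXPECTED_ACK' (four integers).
After event 0: A_seq=5000 A_ack=200 B_seq=200 B_ack=5000

5000 200 200 5000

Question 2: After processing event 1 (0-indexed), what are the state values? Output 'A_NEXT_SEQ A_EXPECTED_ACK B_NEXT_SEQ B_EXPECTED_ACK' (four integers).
After event 0: A_seq=5000 A_ack=200 B_seq=200 B_ack=5000
After event 1: A_seq=5000 A_ack=328 B_seq=328 B_ack=5000

5000 328 328 5000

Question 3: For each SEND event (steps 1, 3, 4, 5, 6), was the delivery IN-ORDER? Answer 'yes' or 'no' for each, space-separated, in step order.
Answer: yes no yes yes yes

Derivation:
Step 1: SEND seq=200 -> in-order
Step 3: SEND seq=5076 -> out-of-order
Step 4: SEND seq=5000 -> in-order
Step 5: SEND seq=5210 -> in-order
Step 6: SEND seq=5238 -> in-order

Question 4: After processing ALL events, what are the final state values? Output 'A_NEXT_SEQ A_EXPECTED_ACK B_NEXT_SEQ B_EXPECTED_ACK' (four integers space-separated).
Answer: 5363 328 328 5363

Derivation:
After event 0: A_seq=5000 A_ack=200 B_seq=200 B_ack=5000
After event 1: A_seq=5000 A_ack=328 B_seq=328 B_ack=5000
After event 2: A_seq=5076 A_ack=328 B_seq=328 B_ack=5000
After event 3: A_seq=5210 A_ack=328 B_seq=328 B_ack=5000
After event 4: A_seq=5210 A_ack=328 B_seq=328 B_ack=5210
After event 5: A_seq=5238 A_ack=328 B_seq=328 B_ack=5238
After event 6: A_seq=5363 A_ack=328 B_seq=328 B_ack=5363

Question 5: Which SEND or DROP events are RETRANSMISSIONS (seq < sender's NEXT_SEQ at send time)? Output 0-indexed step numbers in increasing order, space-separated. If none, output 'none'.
Answer: 4

Derivation:
Step 1: SEND seq=200 -> fresh
Step 2: DROP seq=5000 -> fresh
Step 3: SEND seq=5076 -> fresh
Step 4: SEND seq=5000 -> retransmit
Step 5: SEND seq=5210 -> fresh
Step 6: SEND seq=5238 -> fresh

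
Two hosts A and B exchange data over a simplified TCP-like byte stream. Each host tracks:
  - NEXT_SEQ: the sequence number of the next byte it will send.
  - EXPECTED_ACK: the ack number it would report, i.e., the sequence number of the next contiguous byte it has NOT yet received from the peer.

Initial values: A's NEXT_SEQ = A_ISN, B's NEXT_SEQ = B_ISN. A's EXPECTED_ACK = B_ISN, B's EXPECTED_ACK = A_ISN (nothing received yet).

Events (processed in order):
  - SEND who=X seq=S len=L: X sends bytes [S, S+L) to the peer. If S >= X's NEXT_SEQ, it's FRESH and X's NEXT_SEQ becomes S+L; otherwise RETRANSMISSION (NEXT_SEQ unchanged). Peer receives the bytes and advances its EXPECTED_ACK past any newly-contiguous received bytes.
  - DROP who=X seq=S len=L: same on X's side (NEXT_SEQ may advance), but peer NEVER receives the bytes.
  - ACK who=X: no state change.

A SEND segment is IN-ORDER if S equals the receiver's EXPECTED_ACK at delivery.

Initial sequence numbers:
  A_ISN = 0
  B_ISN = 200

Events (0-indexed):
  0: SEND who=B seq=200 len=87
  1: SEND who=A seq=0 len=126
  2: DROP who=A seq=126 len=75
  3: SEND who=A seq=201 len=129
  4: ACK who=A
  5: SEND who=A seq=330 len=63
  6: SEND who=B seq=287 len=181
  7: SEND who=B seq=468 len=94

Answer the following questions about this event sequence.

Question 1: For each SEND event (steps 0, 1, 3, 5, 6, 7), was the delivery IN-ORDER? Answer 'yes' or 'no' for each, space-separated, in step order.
Answer: yes yes no no yes yes

Derivation:
Step 0: SEND seq=200 -> in-order
Step 1: SEND seq=0 -> in-order
Step 3: SEND seq=201 -> out-of-order
Step 5: SEND seq=330 -> out-of-order
Step 6: SEND seq=287 -> in-order
Step 7: SEND seq=468 -> in-order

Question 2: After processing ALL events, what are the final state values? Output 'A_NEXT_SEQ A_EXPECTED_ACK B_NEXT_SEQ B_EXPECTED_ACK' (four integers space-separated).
After event 0: A_seq=0 A_ack=287 B_seq=287 B_ack=0
After event 1: A_seq=126 A_ack=287 B_seq=287 B_ack=126
After event 2: A_seq=201 A_ack=287 B_seq=287 B_ack=126
After event 3: A_seq=330 A_ack=287 B_seq=287 B_ack=126
After event 4: A_seq=330 A_ack=287 B_seq=287 B_ack=126
After event 5: A_seq=393 A_ack=287 B_seq=287 B_ack=126
After event 6: A_seq=393 A_ack=468 B_seq=468 B_ack=126
After event 7: A_seq=393 A_ack=562 B_seq=562 B_ack=126

Answer: 393 562 562 126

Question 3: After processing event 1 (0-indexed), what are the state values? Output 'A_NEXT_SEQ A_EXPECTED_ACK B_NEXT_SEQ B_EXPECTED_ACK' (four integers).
After event 0: A_seq=0 A_ack=287 B_seq=287 B_ack=0
After event 1: A_seq=126 A_ack=287 B_seq=287 B_ack=126

126 287 287 126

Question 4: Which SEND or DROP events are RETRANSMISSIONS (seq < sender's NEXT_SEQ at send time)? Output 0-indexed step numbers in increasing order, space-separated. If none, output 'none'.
Step 0: SEND seq=200 -> fresh
Step 1: SEND seq=0 -> fresh
Step 2: DROP seq=126 -> fresh
Step 3: SEND seq=201 -> fresh
Step 5: SEND seq=330 -> fresh
Step 6: SEND seq=287 -> fresh
Step 7: SEND seq=468 -> fresh

Answer: none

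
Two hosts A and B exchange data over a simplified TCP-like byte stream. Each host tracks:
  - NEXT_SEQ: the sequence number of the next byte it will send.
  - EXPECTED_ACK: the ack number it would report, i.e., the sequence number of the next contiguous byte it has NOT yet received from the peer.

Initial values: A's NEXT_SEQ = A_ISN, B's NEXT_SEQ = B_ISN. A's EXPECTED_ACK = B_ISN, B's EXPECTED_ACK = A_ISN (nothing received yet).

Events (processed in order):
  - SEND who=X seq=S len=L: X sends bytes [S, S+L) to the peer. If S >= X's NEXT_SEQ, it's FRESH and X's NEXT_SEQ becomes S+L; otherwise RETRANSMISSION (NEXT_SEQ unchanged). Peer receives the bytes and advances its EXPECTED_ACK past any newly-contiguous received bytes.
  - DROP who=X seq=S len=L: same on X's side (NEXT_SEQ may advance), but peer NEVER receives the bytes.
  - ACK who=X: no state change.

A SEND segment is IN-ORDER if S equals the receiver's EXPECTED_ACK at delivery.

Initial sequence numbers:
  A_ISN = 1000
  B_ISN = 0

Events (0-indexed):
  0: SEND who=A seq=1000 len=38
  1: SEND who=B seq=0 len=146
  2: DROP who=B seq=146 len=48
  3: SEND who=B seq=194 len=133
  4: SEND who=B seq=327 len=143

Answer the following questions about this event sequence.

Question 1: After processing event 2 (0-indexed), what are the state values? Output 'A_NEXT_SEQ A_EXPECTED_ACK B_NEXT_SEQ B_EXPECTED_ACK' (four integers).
After event 0: A_seq=1038 A_ack=0 B_seq=0 B_ack=1038
After event 1: A_seq=1038 A_ack=146 B_seq=146 B_ack=1038
After event 2: A_seq=1038 A_ack=146 B_seq=194 B_ack=1038

1038 146 194 1038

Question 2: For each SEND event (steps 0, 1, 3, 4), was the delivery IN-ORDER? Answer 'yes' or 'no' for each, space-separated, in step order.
Answer: yes yes no no

Derivation:
Step 0: SEND seq=1000 -> in-order
Step 1: SEND seq=0 -> in-order
Step 3: SEND seq=194 -> out-of-order
Step 4: SEND seq=327 -> out-of-order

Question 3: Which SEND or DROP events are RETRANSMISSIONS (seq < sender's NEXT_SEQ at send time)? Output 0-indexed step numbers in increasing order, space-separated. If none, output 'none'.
Step 0: SEND seq=1000 -> fresh
Step 1: SEND seq=0 -> fresh
Step 2: DROP seq=146 -> fresh
Step 3: SEND seq=194 -> fresh
Step 4: SEND seq=327 -> fresh

Answer: none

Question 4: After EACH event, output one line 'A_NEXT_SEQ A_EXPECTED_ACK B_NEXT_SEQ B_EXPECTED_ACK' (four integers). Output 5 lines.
1038 0 0 1038
1038 146 146 1038
1038 146 194 1038
1038 146 327 1038
1038 146 470 1038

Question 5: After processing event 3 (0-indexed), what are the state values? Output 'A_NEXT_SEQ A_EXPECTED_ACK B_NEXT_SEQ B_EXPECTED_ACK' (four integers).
After event 0: A_seq=1038 A_ack=0 B_seq=0 B_ack=1038
After event 1: A_seq=1038 A_ack=146 B_seq=146 B_ack=1038
After event 2: A_seq=1038 A_ack=146 B_seq=194 B_ack=1038
After event 3: A_seq=1038 A_ack=146 B_seq=327 B_ack=1038

1038 146 327 1038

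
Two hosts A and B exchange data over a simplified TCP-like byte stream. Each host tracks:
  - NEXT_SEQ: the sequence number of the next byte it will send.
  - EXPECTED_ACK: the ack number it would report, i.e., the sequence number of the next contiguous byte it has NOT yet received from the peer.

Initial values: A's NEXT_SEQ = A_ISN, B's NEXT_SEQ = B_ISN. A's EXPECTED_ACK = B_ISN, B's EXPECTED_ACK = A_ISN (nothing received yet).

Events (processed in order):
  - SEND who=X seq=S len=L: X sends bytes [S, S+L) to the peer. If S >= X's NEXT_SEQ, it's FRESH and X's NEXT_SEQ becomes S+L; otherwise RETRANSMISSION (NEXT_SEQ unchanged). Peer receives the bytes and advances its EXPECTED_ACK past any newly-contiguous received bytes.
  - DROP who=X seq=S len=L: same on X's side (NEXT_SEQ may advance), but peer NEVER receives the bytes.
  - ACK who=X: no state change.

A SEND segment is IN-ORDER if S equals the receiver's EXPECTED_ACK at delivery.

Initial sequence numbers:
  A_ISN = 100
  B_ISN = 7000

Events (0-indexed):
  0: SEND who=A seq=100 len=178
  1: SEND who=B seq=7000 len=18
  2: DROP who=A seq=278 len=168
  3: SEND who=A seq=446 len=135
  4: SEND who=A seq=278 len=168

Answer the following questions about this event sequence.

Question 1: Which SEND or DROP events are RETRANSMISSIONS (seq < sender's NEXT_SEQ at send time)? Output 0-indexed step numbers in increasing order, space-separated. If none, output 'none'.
Answer: 4

Derivation:
Step 0: SEND seq=100 -> fresh
Step 1: SEND seq=7000 -> fresh
Step 2: DROP seq=278 -> fresh
Step 3: SEND seq=446 -> fresh
Step 4: SEND seq=278 -> retransmit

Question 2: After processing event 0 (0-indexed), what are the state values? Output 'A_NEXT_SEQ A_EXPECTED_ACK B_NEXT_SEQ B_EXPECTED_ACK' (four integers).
After event 0: A_seq=278 A_ack=7000 B_seq=7000 B_ack=278

278 7000 7000 278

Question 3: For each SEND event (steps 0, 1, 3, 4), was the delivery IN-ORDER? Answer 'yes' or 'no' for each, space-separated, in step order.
Answer: yes yes no yes

Derivation:
Step 0: SEND seq=100 -> in-order
Step 1: SEND seq=7000 -> in-order
Step 3: SEND seq=446 -> out-of-order
Step 4: SEND seq=278 -> in-order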